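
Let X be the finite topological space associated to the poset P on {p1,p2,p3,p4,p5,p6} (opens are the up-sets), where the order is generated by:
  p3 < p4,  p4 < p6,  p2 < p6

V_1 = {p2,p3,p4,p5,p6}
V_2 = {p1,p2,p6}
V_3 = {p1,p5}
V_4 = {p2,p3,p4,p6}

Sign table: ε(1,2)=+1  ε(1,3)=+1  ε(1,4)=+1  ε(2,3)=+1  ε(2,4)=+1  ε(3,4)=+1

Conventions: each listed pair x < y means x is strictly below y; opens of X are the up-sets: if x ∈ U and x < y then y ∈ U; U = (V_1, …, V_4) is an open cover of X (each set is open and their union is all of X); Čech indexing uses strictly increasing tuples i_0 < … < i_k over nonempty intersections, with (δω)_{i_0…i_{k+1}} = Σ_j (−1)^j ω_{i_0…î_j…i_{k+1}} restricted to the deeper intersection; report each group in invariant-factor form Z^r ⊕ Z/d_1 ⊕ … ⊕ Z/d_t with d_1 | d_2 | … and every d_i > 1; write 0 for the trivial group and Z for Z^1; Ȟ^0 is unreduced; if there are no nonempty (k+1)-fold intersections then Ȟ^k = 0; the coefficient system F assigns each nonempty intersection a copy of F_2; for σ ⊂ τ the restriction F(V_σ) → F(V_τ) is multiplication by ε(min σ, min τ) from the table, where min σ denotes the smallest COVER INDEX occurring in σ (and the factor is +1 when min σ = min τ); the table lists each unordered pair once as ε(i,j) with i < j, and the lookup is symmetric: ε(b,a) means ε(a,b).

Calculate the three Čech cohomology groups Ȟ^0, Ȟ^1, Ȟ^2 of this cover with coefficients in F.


Ȟ^0(U;F) ≅ Z/2,  Ȟ^1(U;F) ≅ Z/2,  Ȟ^2(U;F) ≅ 0

cover nerve:
  V12={p2,p6} V13={p5} V14={p2,p3,p4,p6} V23={p1} V24={p2,p6}
  V124={p2,p6}
C dims 4,5,1; δ0: rk_F2 3; δ1: rk_F2 1
Ȟ^0: (4−3)−0=1 ⇒ Z/2
Ȟ^1: (5−1)−3=1 ⇒ Z/2
Ȟ^2: (1−0)−1=0 ⇒ 0


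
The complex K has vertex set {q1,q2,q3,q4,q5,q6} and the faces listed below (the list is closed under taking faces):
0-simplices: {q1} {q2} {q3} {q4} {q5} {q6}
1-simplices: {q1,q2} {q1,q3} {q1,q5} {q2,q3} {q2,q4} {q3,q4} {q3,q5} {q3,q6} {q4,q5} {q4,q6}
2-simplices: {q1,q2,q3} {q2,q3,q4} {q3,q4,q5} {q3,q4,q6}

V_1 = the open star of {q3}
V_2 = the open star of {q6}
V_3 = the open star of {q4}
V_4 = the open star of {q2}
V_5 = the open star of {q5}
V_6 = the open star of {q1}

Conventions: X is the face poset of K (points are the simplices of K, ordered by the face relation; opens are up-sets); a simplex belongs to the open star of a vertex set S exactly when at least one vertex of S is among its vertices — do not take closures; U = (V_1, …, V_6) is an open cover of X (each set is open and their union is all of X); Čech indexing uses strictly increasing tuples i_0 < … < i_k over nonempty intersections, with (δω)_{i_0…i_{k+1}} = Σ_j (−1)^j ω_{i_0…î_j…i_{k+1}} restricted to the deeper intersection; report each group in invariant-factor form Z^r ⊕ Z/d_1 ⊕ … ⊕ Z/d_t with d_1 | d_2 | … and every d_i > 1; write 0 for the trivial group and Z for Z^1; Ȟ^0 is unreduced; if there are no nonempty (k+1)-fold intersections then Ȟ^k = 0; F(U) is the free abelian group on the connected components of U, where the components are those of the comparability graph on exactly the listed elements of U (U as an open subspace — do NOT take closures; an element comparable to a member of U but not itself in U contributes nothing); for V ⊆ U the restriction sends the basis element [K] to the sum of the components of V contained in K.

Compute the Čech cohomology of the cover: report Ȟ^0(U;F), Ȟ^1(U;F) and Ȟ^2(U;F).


nonempty overlaps:
  V1={{q3},{q1,q3},{q2,q3},{q3,q4},{q3,q5},{q3,q6},{q1,q2,q3},{q2,q3,q4},{q3,q4,q5},{q3,q4,q6}} V2={{q6},{q3,q6},{q4,q6},{q3,q4,q6}} V3={{q4},{q2,q4},{q3,q4},{q4,q5},{q4,q6},{q2,q3,q4},{q3,q4,q5},{q3,q4,q6}} V4={{q2},{q1,q2},{q2,q3},{q2,q4},{q1,q2,q3},{q2,q3,q4}} V5={{q5},{q1,q5},{q3,q5},{q4,q5},{q3,q4,q5}} V6={{q1},{q1,q2},{q1,q3},{q1,q5},{q1,q2,q3}}
  V12={{q3,q6},{q3,q4,q6}} V13={{q3,q4},{q2,q3,q4},{q3,q4,q5},{q3,q4,q6}} V14={{q2,q3},{q1,q2,q3},{q2,q3,q4}} V15={{q3,q5},{q3,q4,q5}} V16={{q1,q3},{q1,q2,q3}} V23={{q4,q6},{q3,q4,q6}} V34={{q2,q4},{q2,q3,q4}} V35={{q4,q5},{q3,q4,q5}} V46={{q1,q2},{q1,q2,q3}} V56={{q1,q5}}
  V123={{q3,q4,q6}} V134={{q2,q3,q4}} V135={{q3,q4,q5}} V146={{q1,q2,q3}}
components per intersection:
  V1: {{q3},{q1,q3},{q2,q3},{q3,q4},{q3,q5},{q3,q6},{q1,q2,q3},{q2,q3,q4},{q3,q4,q5},{q3,q4,q6}}
  V2: {{q6},{q3,q6},{q4,q6},{q3,q4,q6}}
  V3: {{q4},{q2,q4},{q3,q4},{q4,q5},{q4,q6},{q2,q3,q4},{q3,q4,q5},{q3,q4,q6}}
  V4: {{q2},{q1,q2},{q2,q3},{q2,q4},{q1,q2,q3},{q2,q3,q4}}
  V5: {{q5},{q1,q5},{q3,q5},{q4,q5},{q3,q4,q5}}
  V6: {{q1},{q1,q2},{q1,q3},{q1,q5},{q1,q2,q3}}
  V12: {{q3,q6},{q3,q4,q6}}
  V13: {{q3,q4},{q2,q3,q4},{q3,q4,q5},{q3,q4,q6}}
  V14: {{q2,q3},{q1,q2,q3},{q2,q3,q4}}
  V15: {{q3,q5},{q3,q4,q5}}
  V16: {{q1,q3},{q1,q2,q3}}
  V23: {{q4,q6},{q3,q4,q6}}
  V34: {{q2,q4},{q2,q3,q4}}
  V35: {{q4,q5},{q3,q4,q5}}
  V46: {{q1,q2},{q1,q2,q3}}
  V56: {{q1,q5}}
  V123: {{q3,q4,q6}}
  V134: {{q2,q3,q4}}
  V135: {{q3,q4,q5}}
  V146: {{q1,q2,q3}}
C dims 6,10,4; δ0: rk 5, SNF 1^5; δ1: rk 4, SNF 1^4
degree 0: 6−5−0 = 1 → Ȟ^0 ≅ Z
degree 1: 10−4−5 = 1 → Ȟ^1 ≅ Z
degree 2: 4−0−4 = 0 → Ȟ^2 ≅ 0

Ȟ^0(U;F) ≅ Z, Ȟ^1(U;F) ≅ Z and Ȟ^2(U;F) ≅ 0


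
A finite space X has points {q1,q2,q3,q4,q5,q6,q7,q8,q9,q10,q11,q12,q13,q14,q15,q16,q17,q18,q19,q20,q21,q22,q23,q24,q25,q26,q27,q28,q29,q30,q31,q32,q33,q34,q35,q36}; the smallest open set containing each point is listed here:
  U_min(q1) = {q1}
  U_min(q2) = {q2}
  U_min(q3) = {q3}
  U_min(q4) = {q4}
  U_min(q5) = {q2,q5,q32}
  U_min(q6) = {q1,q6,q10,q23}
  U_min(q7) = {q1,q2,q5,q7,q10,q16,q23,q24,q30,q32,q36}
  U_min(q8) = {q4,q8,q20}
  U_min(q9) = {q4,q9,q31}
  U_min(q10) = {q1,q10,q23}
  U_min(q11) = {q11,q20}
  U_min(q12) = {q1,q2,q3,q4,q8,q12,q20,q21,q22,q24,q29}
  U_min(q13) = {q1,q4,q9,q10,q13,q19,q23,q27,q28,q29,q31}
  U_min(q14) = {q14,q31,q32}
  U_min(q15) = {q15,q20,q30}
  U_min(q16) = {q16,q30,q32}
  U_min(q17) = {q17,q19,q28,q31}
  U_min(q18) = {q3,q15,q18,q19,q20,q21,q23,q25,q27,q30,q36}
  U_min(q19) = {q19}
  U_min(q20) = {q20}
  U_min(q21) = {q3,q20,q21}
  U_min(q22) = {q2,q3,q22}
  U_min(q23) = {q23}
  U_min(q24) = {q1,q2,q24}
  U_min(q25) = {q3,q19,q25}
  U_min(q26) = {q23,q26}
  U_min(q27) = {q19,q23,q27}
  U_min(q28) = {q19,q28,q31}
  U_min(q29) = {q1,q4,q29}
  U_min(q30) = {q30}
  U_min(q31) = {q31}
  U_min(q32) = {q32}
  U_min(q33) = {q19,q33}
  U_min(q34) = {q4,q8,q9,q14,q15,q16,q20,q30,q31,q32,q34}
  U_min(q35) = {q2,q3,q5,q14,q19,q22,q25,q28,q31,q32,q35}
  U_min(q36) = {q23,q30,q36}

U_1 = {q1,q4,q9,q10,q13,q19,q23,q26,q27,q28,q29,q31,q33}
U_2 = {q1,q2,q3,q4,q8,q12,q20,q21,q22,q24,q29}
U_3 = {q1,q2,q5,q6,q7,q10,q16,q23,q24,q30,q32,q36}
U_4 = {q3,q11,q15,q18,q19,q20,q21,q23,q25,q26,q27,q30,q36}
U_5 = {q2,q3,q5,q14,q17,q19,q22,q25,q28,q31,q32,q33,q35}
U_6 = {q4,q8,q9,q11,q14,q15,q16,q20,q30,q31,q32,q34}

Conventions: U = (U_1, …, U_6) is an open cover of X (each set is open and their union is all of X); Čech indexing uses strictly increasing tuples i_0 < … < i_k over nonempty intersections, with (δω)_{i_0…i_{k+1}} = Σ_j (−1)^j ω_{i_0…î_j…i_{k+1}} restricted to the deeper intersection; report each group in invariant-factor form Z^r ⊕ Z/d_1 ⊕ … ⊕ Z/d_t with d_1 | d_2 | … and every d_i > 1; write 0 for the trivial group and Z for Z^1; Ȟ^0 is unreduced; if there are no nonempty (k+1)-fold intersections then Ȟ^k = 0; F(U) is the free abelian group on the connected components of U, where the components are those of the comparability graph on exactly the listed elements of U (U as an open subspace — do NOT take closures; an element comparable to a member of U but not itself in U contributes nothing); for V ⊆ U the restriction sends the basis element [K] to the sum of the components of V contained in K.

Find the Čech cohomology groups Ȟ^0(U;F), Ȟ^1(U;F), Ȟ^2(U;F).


Ȟ^0(U;F) ≅ Z,  Ȟ^1(U;F) ≅ 0,  Ȟ^2(U;F) ≅ Z/2

nerve of the cover:
  U12={q1,q4,q29} U13={q1,q10,q23} U14={q19,q23,q26,q27} U15={q19,q28,q31,q33} U16={q4,q9,q31} U23={q1,q2,q24} U24={q3,q20,q21} U25={q2,q3,q22} U26={q4,q8,q20} U34={q23,q30,q36} U35={q2,q5,q32} U36={q16,q30,q32} U45={q3,q19,q25} U46={q11,q15,q20,q30} U56={q14,q31,q32}
  U123={q1} U126={q4} U134={q23} U145={q19} U156={q31} U235={q2} U245={q3} U246={q20} U346={q30} U356={q32}
components per intersection:
  U1: {q1,q4,q9,q10,q13,q19,q23,q26,q27,q28,q29,q31,q33}
  U2: {q1,q2,q3,q4,q8,q12,q20,q21,q22,q24,q29}
  U3: {q1,q2,q5,q6,q7,q10,q16,q23,q24,q30,q32,q36}
  U4: {q3,q11,q15,q18,q19,q20,q21,q23,q25,q26,q27,q30,q36}
  U5: {q2,q3,q5,q14,q17,q19,q22,q25,q28,q31,q32,q33,q35}
  U6: {q4,q8,q9,q11,q14,q15,q16,q20,q30,q31,q32,q34}
  U12: {q1,q4,q29}
  U13: {q1,q10,q23}
  U14: {q19,q23,q26,q27}
  U15: {q19,q28,q31,q33}
  U16: {q4,q9,q31}
  U23: {q1,q2,q24}
  U24: {q3,q20,q21}
  U25: {q2,q3,q22}
  U26: {q4,q8,q20}
  U34: {q23,q30,q36}
  U35: {q2,q5,q32}
  U36: {q16,q30,q32}
  U45: {q3,q19,q25}
  U46: {q11,q15,q20,q30}
  U56: {q14,q31,q32}
  U123: {q1}
  U126: {q4}
  U134: {q23}
  U145: {q19}
  U156: {q31}
  U235: {q2}
  U245: {q3}
  U246: {q20}
  U346: {q30}
  U356: {q32}
C dims 6,15,10; δ0: rk 5, SNF 1^5; δ1: rk 10, SNF 1^9·2
Ȟ^0 = (6 − 5) − 0 = 1, so Ȟ^0 ≅ Z
Ȟ^1 = (15 − 10) − 5 = 0, so Ȟ^1 ≅ 0
Ȟ^2 = (10 − 0) − 10 = 0 plus torsion [2], so Ȟ^2 ≅ Z/2


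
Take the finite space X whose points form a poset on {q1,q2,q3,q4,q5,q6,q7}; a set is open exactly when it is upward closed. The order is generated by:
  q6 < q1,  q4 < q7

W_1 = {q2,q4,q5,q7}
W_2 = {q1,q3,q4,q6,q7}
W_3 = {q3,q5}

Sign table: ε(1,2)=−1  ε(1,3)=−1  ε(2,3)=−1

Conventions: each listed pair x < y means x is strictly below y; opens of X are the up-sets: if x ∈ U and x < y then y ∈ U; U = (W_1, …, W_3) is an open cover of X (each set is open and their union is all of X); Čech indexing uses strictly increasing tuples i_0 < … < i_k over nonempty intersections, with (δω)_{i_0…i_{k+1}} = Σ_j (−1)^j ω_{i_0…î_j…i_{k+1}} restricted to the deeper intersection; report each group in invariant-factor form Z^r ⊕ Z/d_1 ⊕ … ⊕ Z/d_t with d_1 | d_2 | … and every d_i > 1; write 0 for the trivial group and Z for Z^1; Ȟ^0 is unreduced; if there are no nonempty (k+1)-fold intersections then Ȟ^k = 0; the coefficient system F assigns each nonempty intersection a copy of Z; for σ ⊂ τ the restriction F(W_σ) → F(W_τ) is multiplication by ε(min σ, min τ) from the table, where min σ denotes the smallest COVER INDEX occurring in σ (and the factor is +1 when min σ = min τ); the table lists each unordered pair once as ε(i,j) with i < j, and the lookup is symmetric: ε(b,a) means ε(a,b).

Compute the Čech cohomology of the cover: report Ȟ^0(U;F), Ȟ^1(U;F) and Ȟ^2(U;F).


nonempty intersections:
  W12={q4,q7} W13={q5} W23={q3}
C dims 3,3; δ0: rk 3, SNF 1^2·2
Ȟ^0: (3−3)−0=0 ⇒ 0
Ȟ^1: (3−0)−3=0 plus torsion [2] ⇒ Z/2
Ȟ^2: (0−0)−0=0 ⇒ 0

Ȟ^0(U;F) ≅ 0, Ȟ^1(U;F) ≅ Z/2 and Ȟ^2(U;F) ≅ 0


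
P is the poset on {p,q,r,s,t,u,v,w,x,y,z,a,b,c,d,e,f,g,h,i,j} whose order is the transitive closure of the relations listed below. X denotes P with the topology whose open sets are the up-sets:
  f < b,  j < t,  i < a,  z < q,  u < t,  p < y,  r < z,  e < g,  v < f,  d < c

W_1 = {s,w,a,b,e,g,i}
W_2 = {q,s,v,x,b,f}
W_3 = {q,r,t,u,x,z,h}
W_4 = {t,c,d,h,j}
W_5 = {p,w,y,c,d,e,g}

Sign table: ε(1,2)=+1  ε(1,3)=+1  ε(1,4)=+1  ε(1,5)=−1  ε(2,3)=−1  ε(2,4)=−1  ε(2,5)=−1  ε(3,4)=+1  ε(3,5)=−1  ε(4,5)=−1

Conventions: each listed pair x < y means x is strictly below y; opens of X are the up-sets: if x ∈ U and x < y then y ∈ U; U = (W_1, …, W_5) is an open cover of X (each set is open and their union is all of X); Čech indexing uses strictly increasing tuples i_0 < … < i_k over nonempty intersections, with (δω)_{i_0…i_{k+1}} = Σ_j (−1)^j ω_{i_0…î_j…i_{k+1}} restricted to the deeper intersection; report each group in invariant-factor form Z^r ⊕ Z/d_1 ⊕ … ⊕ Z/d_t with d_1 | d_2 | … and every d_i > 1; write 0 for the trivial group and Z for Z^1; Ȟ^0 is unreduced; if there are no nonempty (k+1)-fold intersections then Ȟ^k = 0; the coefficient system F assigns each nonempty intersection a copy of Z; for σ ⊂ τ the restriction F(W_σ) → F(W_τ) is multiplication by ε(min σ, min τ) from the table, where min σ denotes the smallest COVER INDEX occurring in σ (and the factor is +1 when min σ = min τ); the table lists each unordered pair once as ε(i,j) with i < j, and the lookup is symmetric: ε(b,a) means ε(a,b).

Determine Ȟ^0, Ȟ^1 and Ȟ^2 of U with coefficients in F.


nerve of the cover:
  W12={s,b} W15={w,e,g} W23={q,x} W34={t,h} W45={c,d}
C dims 5,5; δ0: rk 5, SNF 1^4·2
Ȟ^0 = (5 − 5) − 0 = 0, so Ȟ^0 ≅ 0
Ȟ^1 = (5 − 0) − 5 = 0 plus torsion [2], so Ȟ^1 ≅ Z/2
Ȟ^2 = (0 − 0) − 0 = 0, so Ȟ^2 ≅ 0

Ȟ^0 = 0,  Ȟ^1 = Z/2,  Ȟ^2 = 0


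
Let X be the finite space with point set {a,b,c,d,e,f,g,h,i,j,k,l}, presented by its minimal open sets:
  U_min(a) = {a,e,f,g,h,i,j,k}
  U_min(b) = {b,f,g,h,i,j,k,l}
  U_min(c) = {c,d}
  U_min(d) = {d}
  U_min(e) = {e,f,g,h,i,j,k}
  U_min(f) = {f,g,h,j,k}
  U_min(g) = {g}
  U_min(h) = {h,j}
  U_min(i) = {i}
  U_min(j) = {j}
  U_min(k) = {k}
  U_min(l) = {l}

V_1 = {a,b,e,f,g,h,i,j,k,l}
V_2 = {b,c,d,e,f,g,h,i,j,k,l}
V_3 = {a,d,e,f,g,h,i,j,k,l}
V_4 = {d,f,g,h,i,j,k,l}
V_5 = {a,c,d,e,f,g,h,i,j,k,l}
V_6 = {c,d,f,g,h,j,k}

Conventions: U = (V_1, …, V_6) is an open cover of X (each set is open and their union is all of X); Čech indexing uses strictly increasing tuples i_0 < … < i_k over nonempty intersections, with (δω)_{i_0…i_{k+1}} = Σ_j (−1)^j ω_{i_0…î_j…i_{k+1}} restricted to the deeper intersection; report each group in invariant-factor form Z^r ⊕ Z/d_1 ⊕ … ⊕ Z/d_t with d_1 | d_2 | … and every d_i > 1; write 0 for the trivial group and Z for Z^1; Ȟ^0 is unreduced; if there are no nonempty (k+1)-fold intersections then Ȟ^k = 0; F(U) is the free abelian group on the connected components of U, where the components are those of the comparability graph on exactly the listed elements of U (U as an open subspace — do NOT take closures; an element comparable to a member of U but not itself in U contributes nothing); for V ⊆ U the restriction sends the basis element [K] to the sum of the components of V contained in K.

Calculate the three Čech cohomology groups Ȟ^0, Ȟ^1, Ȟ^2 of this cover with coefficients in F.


nerve simplices:
  V12={b,e,f,g,h,i,j,k,l} V13={a,e,f,g,h,i,j,k,l} V14={f,g,h,i,j,k,l} V15={a,e,f,g,h,i,j,k,l} V16={f,g,h,j,k} V23={d,e,f,g,h,i,j,k,l} V24={d,f,g,h,i,j,k,l} V25={c,d,e,f,g,h,i,j,k,l} V26={c,d,f,g,h,j,k} V34={d,f,g,h,i,j,k,l} V35={a,d,e,f,g,h,i,j,k,l} V36={d,f,g,h,j,k} V45={d,f,g,h,i,j,k,l} V46={d,f,g,h,j,k} V56={c,d,f,g,h,j,k}
  V123={e,f,g,h,i,j,k,l} V124={f,g,h,i,j,k,l} V125={e,f,g,h,i,j,k,l} V126={f,g,h,j,k} V134={f,g,h,i,j,k,l} V135={a,e,f,g,h,i,j,k,l} V136={f,g,h,j,k} V145={f,g,h,i,j,k,l} V146={f,g,h,j,k} V156={f,g,h,j,k} V234={d,f,g,h,i,j,k,l} V235={d,e,f,g,h,i,j,k,l} V236={d,f,g,h,j,k} V245={d,f,g,h,i,j,k,l} V246={d,f,g,h,j,k} V256={c,d,f,g,h,j,k} V345={d,f,g,h,i,j,k,l} V346={d,f,g,h,j,k} V356={d,f,g,h,j,k} V456={d,f,g,h,j,k}
  V1234={f,g,h,i,j,k,l} V1235={e,f,g,h,i,j,k,l} V1236={f,g,h,j,k} V1245={f,g,h,i,j,k,l} V1246={f,g,h,j,k} V1256={f,g,h,j,k} V1345={f,g,h,i,j,k,l} V1346={f,g,h,j,k} V1356={f,g,h,j,k} V1456={f,g,h,j,k} V2345={d,f,g,h,i,j,k,l} V2346={d,f,g,h,j,k} V2356={d,f,g,h,j,k} V2456={d,f,g,h,j,k} V3456={d,f,g,h,j,k}
  V12345={f,g,h,i,j,k,l} V12346={f,g,h,j,k} V12356={f,g,h,j,k} V12456={f,g,h,j,k} V13456={f,g,h,j,k} V23456={d,f,g,h,j,k}
  V123456={f,g,h,j,k}
components per intersection:
  V1: {a,b,e,f,g,h,i,j,k,l}
  V2: {b,e,f,g,h,i,j,k,l} {c,d}
  V3: {a,e,f,g,h,i,j,k} {d} {l}
  V4: {d} {f,g,h,j,k} {i} {l}
  V5: {a,e,f,g,h,i,j,k} {c,d} {l}
  V6: {c,d} {f,g,h,j,k}
  V12: {b,e,f,g,h,i,j,k,l}
  V13: {a,e,f,g,h,i,j,k} {l}
  V14: {f,g,h,j,k} {i} {l}
  V15: {a,e,f,g,h,i,j,k} {l}
  V16: {f,g,h,j,k}
  V23: {d} {e,f,g,h,i,j,k} {l}
  V24: {d} {f,g,h,j,k} {i} {l}
  V25: {c,d} {e,f,g,h,i,j,k} {l}
  V26: {c,d} {f,g,h,j,k}
  V34: {d} {f,g,h,j,k} {i} {l}
  V35: {a,e,f,g,h,i,j,k} {d} {l}
  V36: {d} {f,g,h,j,k}
  V45: {d} {f,g,h,j,k} {i} {l}
  V46: {d} {f,g,h,j,k}
  V56: {c,d} {f,g,h,j,k}
  V123: {e,f,g,h,i,j,k} {l}
  V124: {f,g,h,j,k} {i} {l}
  V125: {e,f,g,h,i,j,k} {l}
  V126: {f,g,h,j,k}
  V134: {f,g,h,j,k} {i} {l}
  V135: {a,e,f,g,h,i,j,k} {l}
  V136: {f,g,h,j,k}
  V145: {f,g,h,j,k} {i} {l}
  V146: {f,g,h,j,k}
  V156: {f,g,h,j,k}
  V234: {d} {f,g,h,j,k} {i} {l}
  V235: {d} {e,f,g,h,i,j,k} {l}
  V236: {d} {f,g,h,j,k}
  V245: {d} {f,g,h,j,k} {i} {l}
  V246: {d} {f,g,h,j,k}
  V256: {c,d} {f,g,h,j,k}
  V345: {d} {f,g,h,j,k} {i} {l}
  V346: {d} {f,g,h,j,k}
  V356: {d} {f,g,h,j,k}
  V456: {d} {f,g,h,j,k}
  V1234: {f,g,h,j,k} {i} {l}
  V1235: {e,f,g,h,i,j,k} {l}
  V1236: {f,g,h,j,k}
  V1245: {f,g,h,j,k} {i} {l}
  V1246: {f,g,h,j,k}
  V1256: {f,g,h,j,k}
  V1345: {f,g,h,j,k} {i} {l}
  V1346: {f,g,h,j,k}
  V1356: {f,g,h,j,k}
  V1456: {f,g,h,j,k}
  V2345: {d} {f,g,h,j,k} {i} {l}
  V2346: {d} {f,g,h,j,k}
  V2356: {d} {f,g,h,j,k}
  V2456: {d} {f,g,h,j,k}
  V3456: {d} {f,g,h,j,k}
  V12345: {f,g,h,j,k} {i} {l}
  V12346: {f,g,h,j,k}
  V12356: {f,g,h,j,k}
  V12456: {f,g,h,j,k}
  V13456: {f,g,h,j,k}
  V23456: {d} {f,g,h,j,k}
  V123456: {f,g,h,j,k}
C dims 15,38,46,29; δ0: rk 13, SNF 1^13; δ1: rk 25, SNF 1^25; δ2: rk 21, SNF 1^21
degree 0: 15−13−0 = 2 → Ȟ^0 ≅ Z^2
degree 1: 38−25−13 = 0 → Ȟ^1 ≅ 0
degree 2: 46−21−25 = 0 → Ȟ^2 ≅ 0

Ȟ^0 = Z^2; Ȟ^1 = 0; Ȟ^2 = 0


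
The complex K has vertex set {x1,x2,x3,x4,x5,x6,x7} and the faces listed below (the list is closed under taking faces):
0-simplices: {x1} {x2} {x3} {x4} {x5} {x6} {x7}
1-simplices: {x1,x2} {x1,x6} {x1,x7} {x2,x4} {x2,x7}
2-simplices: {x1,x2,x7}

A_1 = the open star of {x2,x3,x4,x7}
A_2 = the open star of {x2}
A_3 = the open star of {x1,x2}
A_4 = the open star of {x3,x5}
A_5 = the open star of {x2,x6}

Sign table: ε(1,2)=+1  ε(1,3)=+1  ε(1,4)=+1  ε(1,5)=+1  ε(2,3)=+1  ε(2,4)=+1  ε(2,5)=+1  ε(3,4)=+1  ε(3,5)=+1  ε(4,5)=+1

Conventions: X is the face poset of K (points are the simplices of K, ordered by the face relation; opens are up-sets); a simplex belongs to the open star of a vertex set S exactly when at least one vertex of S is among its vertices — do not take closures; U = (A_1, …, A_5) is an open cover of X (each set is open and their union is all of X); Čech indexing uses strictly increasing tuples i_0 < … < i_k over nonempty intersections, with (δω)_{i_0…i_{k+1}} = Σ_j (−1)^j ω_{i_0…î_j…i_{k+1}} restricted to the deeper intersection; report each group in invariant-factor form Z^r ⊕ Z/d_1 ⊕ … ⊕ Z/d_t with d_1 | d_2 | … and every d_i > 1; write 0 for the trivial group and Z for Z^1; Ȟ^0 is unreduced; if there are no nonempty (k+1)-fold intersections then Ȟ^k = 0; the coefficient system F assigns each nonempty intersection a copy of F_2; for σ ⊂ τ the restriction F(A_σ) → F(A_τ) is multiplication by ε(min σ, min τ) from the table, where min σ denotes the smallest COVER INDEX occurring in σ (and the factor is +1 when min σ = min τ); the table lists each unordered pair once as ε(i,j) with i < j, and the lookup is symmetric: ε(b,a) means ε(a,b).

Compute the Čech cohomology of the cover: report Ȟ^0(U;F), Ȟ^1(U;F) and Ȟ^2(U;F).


nonempty overlaps:
  A1={{x2},{x3},{x4},{x7},{x1,x2},{x1,x7},{x2,x4},{x2,x7},{x1,x2,x7}} A2={{x2},{x1,x2},{x2,x4},{x2,x7},{x1,x2,x7}} A3={{x1},{x2},{x1,x2},{x1,x6},{x1,x7},{x2,x4},{x2,x7},{x1,x2,x7}} A4={{x3},{x5}} A5={{x2},{x6},{x1,x2},{x1,x6},{x2,x4},{x2,x7},{x1,x2,x7}}
  A12={{x2},{x1,x2},{x2,x4},{x2,x7},{x1,x2,x7}} A13={{x2},{x1,x2},{x1,x7},{x2,x4},{x2,x7},{x1,x2,x7}} A14={{x3}} A15={{x2},{x1,x2},{x2,x4},{x2,x7},{x1,x2,x7}} A23={{x2},{x1,x2},{x2,x4},{x2,x7},{x1,x2,x7}} A25={{x2},{x1,x2},{x2,x4},{x2,x7},{x1,x2,x7}} A35={{x2},{x1,x2},{x1,x6},{x2,x4},{x2,x7},{x1,x2,x7}}
  A123={{x2},{x1,x2},{x2,x4},{x2,x7},{x1,x2,x7}} A125={{x2},{x1,x2},{x2,x4},{x2,x7},{x1,x2,x7}} A135={{x2},{x1,x2},{x2,x4},{x2,x7},{x1,x2,x7}} A235={{x2},{x1,x2},{x2,x4},{x2,x7},{x1,x2,x7}}
  A1235={{x2},{x1,x2},{x2,x4},{x2,x7},{x1,x2,x7}}
C dims 5,7,4,1; δ0: rk_F2 4; δ1: rk_F2 3; δ2: rk_F2 1
degree 0: 5−4−0 = 1 → Ȟ^0 ≅ Z/2
degree 1: 7−3−4 = 0 → Ȟ^1 ≅ 0
degree 2: 4−1−3 = 0 → Ȟ^2 ≅ 0

Ȟ^0(U;F) ≅ Z/2; Ȟ^1(U;F) ≅ 0; Ȟ^2(U;F) ≅ 0


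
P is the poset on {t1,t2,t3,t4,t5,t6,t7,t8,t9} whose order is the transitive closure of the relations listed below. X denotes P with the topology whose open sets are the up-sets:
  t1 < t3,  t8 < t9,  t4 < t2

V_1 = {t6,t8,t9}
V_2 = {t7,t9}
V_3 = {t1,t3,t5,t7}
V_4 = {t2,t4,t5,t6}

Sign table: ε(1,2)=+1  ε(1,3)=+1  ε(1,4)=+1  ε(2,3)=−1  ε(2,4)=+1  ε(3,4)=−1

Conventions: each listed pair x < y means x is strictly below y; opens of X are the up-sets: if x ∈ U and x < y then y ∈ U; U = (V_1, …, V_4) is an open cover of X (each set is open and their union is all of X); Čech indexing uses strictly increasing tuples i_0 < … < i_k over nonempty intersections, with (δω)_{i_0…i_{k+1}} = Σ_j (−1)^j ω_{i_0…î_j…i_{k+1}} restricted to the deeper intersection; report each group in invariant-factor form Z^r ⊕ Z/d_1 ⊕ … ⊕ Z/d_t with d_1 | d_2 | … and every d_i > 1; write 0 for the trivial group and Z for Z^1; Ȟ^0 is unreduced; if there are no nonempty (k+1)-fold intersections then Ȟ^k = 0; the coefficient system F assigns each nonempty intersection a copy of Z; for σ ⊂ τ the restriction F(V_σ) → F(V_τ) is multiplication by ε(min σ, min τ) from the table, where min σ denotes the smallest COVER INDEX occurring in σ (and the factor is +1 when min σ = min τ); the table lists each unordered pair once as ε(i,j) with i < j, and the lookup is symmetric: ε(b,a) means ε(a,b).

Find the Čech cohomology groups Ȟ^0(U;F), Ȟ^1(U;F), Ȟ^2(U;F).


nerve of the cover:
  V12={t9} V14={t6} V23={t7} V34={t5}
C dims 4,4; δ0: rk 3, SNF 1^3
Ȟ^0 = (4 − 3) − 0 = 1, so Ȟ^0 ≅ Z
Ȟ^1 = (4 − 0) − 3 = 1, so Ȟ^1 ≅ Z
Ȟ^2 = (0 − 0) − 0 = 0, so Ȟ^2 ≅ 0

Ȟ^0(U;F) ≅ Z,  Ȟ^1(U;F) ≅ Z,  Ȟ^2(U;F) ≅ 0


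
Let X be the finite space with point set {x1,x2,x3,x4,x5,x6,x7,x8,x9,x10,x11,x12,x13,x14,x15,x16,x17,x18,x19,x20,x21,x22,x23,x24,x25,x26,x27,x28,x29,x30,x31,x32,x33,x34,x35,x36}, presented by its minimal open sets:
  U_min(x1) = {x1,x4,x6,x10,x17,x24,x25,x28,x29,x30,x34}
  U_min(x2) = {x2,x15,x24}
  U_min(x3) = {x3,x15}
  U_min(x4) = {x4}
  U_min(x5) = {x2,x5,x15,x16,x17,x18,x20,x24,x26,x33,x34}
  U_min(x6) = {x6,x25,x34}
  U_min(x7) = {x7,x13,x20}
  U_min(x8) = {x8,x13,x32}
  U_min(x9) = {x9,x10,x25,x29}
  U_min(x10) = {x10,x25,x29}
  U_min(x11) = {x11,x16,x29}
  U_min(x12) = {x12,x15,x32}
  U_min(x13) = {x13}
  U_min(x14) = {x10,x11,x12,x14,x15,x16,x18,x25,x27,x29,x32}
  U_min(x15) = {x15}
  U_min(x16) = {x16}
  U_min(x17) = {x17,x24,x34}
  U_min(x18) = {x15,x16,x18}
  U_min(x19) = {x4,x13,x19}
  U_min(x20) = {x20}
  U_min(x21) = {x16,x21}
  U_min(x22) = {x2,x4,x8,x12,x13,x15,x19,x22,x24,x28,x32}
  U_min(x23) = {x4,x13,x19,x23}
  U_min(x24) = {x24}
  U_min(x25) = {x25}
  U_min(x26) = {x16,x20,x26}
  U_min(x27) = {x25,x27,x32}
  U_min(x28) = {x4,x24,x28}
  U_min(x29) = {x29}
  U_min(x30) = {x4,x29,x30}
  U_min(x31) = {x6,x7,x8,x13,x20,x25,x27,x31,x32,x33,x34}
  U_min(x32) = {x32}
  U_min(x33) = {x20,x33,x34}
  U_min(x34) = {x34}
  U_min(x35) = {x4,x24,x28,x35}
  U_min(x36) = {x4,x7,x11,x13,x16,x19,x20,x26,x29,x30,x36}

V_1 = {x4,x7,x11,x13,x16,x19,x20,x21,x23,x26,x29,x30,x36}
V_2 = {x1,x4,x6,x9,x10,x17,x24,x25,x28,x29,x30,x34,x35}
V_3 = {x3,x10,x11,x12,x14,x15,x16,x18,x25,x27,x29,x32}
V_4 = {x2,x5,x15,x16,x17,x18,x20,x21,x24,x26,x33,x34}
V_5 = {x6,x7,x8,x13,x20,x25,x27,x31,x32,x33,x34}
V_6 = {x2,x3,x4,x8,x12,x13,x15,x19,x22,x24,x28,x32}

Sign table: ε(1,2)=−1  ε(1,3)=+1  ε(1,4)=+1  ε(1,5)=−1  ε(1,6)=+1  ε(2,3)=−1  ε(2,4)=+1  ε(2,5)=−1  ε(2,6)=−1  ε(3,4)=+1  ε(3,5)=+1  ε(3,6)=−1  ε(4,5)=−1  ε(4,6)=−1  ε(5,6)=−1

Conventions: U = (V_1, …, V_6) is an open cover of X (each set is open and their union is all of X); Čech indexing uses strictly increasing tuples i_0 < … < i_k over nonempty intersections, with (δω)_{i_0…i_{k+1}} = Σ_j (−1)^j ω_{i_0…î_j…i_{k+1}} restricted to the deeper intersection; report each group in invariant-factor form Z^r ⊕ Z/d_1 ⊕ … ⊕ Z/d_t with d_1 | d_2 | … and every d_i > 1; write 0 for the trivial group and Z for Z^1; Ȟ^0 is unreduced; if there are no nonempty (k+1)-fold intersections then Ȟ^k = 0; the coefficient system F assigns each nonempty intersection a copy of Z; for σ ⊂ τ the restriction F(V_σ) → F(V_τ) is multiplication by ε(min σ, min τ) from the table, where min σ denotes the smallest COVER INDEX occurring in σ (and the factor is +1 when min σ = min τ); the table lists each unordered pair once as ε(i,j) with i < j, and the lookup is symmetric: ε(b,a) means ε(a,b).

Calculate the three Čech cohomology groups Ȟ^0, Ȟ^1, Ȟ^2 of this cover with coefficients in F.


intersection data:
  V12={x4,x29,x30} V13={x11,x16,x29} V14={x16,x20,x21,x26} V15={x7,x13,x20} V16={x4,x13,x19} V23={x10,x25,x29} V24={x17,x24,x34} V25={x6,x25,x34} V26={x4,x24,x28} V34={x15,x16,x18} V35={x25,x27,x32} V36={x3,x12,x15,x32} V45={x20,x33,x34} V46={x2,x15,x24} V56={x8,x13,x32}
  V123={x29} V126={x4} V134={x16} V145={x20} V156={x13} V235={x25} V245={x34} V246={x24} V346={x15} V356={x32}
C dims 6,15,10; δ0: rk 6, SNF 1^5·2; δ1: rk 9, SNF 1^9
Ȟ^0 = (6 − 6) − 0 = 0, so Ȟ^0 ≅ 0
Ȟ^1 = (15 − 9) − 6 = 0 plus torsion [2], so Ȟ^1 ≅ Z/2
Ȟ^2 = (10 − 0) − 9 = 1, so Ȟ^2 ≅ Z

Ȟ^0(U;F) ≅ 0, Ȟ^1(U;F) ≅ Z/2 and Ȟ^2(U;F) ≅ Z


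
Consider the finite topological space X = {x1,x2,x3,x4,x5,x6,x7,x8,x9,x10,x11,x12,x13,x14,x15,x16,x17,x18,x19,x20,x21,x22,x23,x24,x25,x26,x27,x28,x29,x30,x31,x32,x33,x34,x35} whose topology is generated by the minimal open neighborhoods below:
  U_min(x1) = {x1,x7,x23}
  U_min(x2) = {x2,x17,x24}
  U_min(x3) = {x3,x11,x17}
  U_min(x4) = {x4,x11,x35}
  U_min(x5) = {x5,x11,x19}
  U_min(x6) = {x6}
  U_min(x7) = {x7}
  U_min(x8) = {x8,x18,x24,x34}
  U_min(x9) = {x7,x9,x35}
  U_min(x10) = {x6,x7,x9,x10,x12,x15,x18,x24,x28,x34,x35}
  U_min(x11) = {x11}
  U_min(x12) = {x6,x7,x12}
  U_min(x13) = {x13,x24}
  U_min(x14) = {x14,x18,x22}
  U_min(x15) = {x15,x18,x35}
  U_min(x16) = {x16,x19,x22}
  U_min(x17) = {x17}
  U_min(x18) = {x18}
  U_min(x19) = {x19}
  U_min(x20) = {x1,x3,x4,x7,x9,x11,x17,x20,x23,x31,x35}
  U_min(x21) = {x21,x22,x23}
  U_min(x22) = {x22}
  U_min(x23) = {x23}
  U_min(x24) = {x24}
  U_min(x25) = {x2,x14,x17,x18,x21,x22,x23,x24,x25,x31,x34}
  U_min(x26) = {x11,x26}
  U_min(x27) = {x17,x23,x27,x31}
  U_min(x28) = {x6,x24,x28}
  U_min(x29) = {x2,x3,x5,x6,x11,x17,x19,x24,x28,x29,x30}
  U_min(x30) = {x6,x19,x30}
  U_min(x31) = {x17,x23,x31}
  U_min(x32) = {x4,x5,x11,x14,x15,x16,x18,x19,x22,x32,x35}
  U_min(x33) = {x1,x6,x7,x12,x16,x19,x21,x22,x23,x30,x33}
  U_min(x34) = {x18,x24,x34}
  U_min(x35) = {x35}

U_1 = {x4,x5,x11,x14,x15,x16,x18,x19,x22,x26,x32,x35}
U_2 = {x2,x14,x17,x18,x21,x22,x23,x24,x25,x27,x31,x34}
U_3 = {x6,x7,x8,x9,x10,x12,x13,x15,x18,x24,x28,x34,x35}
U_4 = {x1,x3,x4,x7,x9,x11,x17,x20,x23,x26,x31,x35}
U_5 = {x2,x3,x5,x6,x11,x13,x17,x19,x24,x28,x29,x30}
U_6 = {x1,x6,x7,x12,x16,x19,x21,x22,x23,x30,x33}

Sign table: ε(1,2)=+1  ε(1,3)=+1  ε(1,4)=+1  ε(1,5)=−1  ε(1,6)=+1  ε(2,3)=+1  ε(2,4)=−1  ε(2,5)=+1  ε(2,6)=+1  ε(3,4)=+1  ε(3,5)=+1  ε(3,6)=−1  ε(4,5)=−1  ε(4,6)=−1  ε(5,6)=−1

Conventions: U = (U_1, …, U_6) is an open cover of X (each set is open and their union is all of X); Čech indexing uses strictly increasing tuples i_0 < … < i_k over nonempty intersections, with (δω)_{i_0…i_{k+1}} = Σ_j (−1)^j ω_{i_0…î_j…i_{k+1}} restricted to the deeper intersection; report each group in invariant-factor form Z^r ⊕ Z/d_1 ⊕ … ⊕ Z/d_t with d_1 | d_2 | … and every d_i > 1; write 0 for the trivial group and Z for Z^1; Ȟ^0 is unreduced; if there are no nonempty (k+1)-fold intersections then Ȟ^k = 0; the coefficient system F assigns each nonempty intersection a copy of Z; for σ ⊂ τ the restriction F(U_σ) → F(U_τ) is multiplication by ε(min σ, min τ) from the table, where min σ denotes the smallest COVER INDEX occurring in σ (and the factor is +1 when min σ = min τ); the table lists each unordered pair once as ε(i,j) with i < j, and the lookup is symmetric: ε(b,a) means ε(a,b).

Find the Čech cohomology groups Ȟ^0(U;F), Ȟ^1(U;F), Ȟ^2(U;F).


nonempty overlaps:
  U12={x14,x18,x22} U13={x15,x18,x35} U14={x4,x11,x26,x35} U15={x5,x11,x19} U16={x16,x19,x22} U23={x18,x24,x34} U24={x17,x23,x31} U25={x2,x17,x24} U26={x21,x22,x23} U34={x7,x9,x35} U35={x6,x13,x24,x28} U36={x6,x7,x12} U45={x3,x11,x17} U46={x1,x7,x23} U56={x6,x19,x30}
  U123={x18} U126={x22} U134={x35} U145={x11} U156={x19} U235={x24} U245={x17} U246={x23} U346={x7} U356={x6}
C dims 6,15,10; δ0: rk 6, SNF 1^5·2; δ1: rk 9, SNF 1^9
degree 0: 6−6−0 = 0 → Ȟ^0 ≅ 0
degree 1: 15−9−6 = 0 plus torsion [2] → Ȟ^1 ≅ Z/2
degree 2: 10−0−9 = 1 → Ȟ^2 ≅ Z

Ȟ^0 = 0, Ȟ^1 = Z/2 and Ȟ^2 = Z


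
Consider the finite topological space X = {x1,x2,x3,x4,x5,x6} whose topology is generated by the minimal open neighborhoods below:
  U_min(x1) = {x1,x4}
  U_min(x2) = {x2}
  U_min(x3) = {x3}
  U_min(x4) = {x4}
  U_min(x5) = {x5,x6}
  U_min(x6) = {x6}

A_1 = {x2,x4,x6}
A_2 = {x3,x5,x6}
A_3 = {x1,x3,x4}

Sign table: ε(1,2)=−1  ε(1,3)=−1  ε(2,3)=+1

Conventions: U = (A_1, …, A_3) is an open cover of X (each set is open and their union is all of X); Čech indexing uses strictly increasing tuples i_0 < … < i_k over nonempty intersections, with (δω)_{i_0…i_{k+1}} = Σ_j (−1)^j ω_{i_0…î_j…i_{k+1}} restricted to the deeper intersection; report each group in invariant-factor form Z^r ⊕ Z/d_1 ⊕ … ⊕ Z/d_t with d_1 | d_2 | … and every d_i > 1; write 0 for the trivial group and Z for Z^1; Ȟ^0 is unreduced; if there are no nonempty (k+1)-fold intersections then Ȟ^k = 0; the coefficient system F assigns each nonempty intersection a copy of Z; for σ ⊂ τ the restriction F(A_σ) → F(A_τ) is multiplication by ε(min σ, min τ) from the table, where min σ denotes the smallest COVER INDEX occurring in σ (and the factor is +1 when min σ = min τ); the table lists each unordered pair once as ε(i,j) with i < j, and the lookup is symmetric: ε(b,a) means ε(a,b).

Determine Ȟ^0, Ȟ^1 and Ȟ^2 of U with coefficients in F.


Ȟ^0(U;F) ≅ Z, Ȟ^1(U;F) ≅ Z and Ȟ^2(U;F) ≅ 0

nerve simplices:
  A12={x6} A13={x4} A23={x3}
C dims 3,3; δ0: rk 2, SNF 1^2
degree 0: 3−2−0 = 1 → Ȟ^0 ≅ Z
degree 1: 3−0−2 = 1 → Ȟ^1 ≅ Z
degree 2: 0−0−0 = 0 → Ȟ^2 ≅ 0


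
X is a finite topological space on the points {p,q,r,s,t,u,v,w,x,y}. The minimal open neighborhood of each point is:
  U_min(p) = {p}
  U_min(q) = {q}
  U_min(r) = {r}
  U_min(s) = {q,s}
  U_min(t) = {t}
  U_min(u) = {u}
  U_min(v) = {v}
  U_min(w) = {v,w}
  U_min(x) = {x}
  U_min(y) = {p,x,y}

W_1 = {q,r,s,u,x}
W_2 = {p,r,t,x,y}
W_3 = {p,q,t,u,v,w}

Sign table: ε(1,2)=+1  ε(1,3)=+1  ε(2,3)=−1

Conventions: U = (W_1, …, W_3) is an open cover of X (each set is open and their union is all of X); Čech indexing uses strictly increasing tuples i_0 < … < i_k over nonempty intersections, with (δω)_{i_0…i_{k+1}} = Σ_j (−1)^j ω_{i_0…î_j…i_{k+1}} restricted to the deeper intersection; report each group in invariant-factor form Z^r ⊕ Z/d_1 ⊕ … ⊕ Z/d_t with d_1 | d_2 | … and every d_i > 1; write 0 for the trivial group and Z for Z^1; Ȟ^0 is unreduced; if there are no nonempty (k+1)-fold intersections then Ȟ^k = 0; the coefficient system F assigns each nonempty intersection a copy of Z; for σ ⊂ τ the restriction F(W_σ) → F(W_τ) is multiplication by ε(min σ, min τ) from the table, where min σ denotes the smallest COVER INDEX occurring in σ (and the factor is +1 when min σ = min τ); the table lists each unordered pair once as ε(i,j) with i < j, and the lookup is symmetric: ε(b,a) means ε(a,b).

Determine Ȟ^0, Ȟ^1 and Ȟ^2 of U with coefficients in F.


Ȟ^0 ≅ 0, Ȟ^1 ≅ Z/2 and Ȟ^2 ≅ 0

nerve simplices:
  W12={r,x} W13={q,u} W23={p,t}
C dims 3,3; δ0: rk 3, SNF 1^2·2
degree 0: 3−3−0 = 0 → Ȟ^0 ≅ 0
degree 1: 3−0−3 = 0 plus torsion [2] → Ȟ^1 ≅ Z/2
degree 2: 0−0−0 = 0 → Ȟ^2 ≅ 0


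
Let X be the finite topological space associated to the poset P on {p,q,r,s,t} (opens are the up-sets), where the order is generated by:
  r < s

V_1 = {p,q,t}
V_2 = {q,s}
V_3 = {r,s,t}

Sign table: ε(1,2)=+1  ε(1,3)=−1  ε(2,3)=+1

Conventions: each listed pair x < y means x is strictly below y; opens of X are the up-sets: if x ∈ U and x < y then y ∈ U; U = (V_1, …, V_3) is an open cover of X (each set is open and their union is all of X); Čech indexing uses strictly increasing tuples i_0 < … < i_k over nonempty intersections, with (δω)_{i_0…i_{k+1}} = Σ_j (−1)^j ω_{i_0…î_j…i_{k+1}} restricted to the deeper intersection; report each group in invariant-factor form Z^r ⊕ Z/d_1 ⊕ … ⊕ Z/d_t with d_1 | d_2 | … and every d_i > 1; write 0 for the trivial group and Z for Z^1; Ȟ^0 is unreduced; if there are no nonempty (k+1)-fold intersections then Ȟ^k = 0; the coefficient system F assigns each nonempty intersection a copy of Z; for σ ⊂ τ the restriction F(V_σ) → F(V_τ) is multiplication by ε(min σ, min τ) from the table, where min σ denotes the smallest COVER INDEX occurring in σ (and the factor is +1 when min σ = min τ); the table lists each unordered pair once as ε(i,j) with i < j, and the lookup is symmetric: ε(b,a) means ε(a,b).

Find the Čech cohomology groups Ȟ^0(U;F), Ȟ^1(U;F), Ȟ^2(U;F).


Ȟ^0 = 0; Ȟ^1 = Z/2; Ȟ^2 = 0

nonempty overlaps:
  V12={q} V13={t} V23={s}
C dims 3,3; δ0: rk 3, SNF 1^2·2
degree 0: 3−3−0 = 0 → Ȟ^0 ≅ 0
degree 1: 3−0−3 = 0 plus torsion [2] → Ȟ^1 ≅ Z/2
degree 2: 0−0−0 = 0 → Ȟ^2 ≅ 0


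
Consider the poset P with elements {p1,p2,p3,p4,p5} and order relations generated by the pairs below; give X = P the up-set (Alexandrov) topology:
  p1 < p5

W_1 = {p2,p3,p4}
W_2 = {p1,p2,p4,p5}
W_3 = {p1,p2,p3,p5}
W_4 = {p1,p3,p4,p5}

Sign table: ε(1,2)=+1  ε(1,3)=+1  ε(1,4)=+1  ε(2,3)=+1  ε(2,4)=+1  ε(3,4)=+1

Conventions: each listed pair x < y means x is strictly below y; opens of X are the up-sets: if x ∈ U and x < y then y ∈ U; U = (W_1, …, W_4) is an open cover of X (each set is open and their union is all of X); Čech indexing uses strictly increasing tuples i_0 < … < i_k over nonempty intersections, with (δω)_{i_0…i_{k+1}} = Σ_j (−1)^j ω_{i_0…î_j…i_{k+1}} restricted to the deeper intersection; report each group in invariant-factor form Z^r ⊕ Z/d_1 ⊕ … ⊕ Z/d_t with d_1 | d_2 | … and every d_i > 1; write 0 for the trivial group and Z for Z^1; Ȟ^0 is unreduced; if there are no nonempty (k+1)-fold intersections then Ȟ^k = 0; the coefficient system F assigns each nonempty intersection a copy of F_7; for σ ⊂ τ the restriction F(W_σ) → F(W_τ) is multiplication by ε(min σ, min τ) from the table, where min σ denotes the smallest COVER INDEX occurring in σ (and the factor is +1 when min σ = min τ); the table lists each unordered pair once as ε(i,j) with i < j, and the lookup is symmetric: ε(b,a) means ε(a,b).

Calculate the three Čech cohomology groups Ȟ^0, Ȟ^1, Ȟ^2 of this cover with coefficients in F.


nonempty intersections:
  W12={p2,p4} W13={p2,p3} W14={p3,p4} W23={p1,p2,p5} W24={p1,p4,p5} W34={p1,p3,p5}
  W123={p2} W124={p4} W134={p3} W234={p1,p5}
C dims 4,6,4; δ0: rk_F7 3; δ1: rk_F7 3
Ȟ^0: (4−3)−0=1 ⇒ Z/7
Ȟ^1: (6−3)−3=0 ⇒ 0
Ȟ^2: (4−0)−3=1 ⇒ Z/7

Ȟ^0 ≅ Z/7, Ȟ^1 ≅ 0, Ȟ^2 ≅ Z/7


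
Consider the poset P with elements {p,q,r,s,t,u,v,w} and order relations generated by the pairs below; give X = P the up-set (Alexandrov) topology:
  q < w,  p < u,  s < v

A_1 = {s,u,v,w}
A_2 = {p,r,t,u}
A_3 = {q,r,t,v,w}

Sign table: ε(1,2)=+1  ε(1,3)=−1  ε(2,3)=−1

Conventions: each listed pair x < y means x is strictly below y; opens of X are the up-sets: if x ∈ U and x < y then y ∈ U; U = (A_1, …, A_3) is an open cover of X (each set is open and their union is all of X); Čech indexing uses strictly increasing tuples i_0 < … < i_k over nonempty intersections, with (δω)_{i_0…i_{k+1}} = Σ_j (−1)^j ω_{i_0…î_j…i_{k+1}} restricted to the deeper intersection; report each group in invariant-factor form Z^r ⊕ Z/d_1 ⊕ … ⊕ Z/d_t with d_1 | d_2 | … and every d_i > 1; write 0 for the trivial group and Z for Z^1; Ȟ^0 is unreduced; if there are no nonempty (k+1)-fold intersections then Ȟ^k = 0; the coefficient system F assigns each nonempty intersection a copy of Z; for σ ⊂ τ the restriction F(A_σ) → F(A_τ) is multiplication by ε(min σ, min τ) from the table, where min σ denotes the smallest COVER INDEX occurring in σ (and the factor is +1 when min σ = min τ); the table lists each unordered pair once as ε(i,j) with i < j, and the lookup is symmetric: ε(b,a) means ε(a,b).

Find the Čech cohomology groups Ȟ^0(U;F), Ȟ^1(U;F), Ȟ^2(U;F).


Ȟ^0 ≅ Z, Ȟ^1 ≅ Z, Ȟ^2 ≅ 0

intersection data:
  A12={u} A13={v,w} A23={r,t}
C dims 3,3; δ0: rk 2, SNF 1^2
Ȟ^0 = (3 − 2) − 0 = 1, so Ȟ^0 ≅ Z
Ȟ^1 = (3 − 0) − 2 = 1, so Ȟ^1 ≅ Z
Ȟ^2 = (0 − 0) − 0 = 0, so Ȟ^2 ≅ 0


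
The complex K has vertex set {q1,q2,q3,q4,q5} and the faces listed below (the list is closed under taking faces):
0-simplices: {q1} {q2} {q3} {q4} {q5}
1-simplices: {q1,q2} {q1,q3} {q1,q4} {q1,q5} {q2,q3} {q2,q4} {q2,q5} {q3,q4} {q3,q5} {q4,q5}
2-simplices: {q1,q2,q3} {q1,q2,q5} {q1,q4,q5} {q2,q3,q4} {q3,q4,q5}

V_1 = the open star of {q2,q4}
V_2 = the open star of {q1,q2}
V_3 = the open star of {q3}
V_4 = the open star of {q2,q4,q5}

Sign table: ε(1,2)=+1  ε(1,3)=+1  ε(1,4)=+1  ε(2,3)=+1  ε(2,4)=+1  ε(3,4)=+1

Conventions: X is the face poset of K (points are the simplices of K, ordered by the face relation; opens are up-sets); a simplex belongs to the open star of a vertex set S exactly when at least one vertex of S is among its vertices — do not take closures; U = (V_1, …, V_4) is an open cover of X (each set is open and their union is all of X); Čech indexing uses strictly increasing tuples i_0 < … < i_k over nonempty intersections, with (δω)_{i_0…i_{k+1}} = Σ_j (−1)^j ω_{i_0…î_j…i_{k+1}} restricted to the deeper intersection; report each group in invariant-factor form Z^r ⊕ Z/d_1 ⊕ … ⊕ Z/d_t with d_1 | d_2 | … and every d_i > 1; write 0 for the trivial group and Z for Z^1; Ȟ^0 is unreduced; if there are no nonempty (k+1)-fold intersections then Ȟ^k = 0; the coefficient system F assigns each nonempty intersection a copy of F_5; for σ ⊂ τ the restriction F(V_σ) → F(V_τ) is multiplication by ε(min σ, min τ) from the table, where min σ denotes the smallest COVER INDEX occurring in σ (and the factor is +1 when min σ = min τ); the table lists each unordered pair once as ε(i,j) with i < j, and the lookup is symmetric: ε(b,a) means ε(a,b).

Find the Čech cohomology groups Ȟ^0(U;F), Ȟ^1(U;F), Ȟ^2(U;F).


Ȟ^0(U;F) ≅ Z/5,  Ȟ^1(U;F) ≅ 0,  Ȟ^2(U;F) ≅ 0

nonempty overlaps:
  V1={{q2},{q4},{q1,q2},{q1,q4},{q2,q3},{q2,q4},{q2,q5},{q3,q4},{q4,q5},{q1,q2,q3},{q1,q2,q5},{q1,q4,q5},{q2,q3,q4},{q3,q4,q5}} V2={{q1},{q2},{q1,q2},{q1,q3},{q1,q4},{q1,q5},{q2,q3},{q2,q4},{q2,q5},{q1,q2,q3},{q1,q2,q5},{q1,q4,q5},{q2,q3,q4}} V3={{q3},{q1,q3},{q2,q3},{q3,q4},{q3,q5},{q1,q2,q3},{q2,q3,q4},{q3,q4,q5}} V4={{q2},{q4},{q5},{q1,q2},{q1,q4},{q1,q5},{q2,q3},{q2,q4},{q2,q5},{q3,q4},{q3,q5},{q4,q5},{q1,q2,q3},{q1,q2,q5},{q1,q4,q5},{q2,q3,q4},{q3,q4,q5}}
  V12={{q2},{q1,q2},{q1,q4},{q2,q3},{q2,q4},{q2,q5},{q1,q2,q3},{q1,q2,q5},{q1,q4,q5},{q2,q3,q4}} V13={{q2,q3},{q3,q4},{q1,q2,q3},{q2,q3,q4},{q3,q4,q5}} V14={{q2},{q4},{q1,q2},{q1,q4},{q2,q3},{q2,q4},{q2,q5},{q3,q4},{q4,q5},{q1,q2,q3},{q1,q2,q5},{q1,q4,q5},{q2,q3,q4},{q3,q4,q5}} V23={{q1,q3},{q2,q3},{q1,q2,q3},{q2,q3,q4}} V24={{q2},{q1,q2},{q1,q4},{q1,q5},{q2,q3},{q2,q4},{q2,q5},{q1,q2,q3},{q1,q2,q5},{q1,q4,q5},{q2,q3,q4}} V34={{q2,q3},{q3,q4},{q3,q5},{q1,q2,q3},{q2,q3,q4},{q3,q4,q5}}
  V123={{q2,q3},{q1,q2,q3},{q2,q3,q4}} V124={{q2},{q1,q2},{q1,q4},{q2,q3},{q2,q4},{q2,q5},{q1,q2,q3},{q1,q2,q5},{q1,q4,q5},{q2,q3,q4}} V134={{q2,q3},{q3,q4},{q1,q2,q3},{q2,q3,q4},{q3,q4,q5}} V234={{q2,q3},{q1,q2,q3},{q2,q3,q4}}
  V1234={{q2,q3},{q1,q2,q3},{q2,q3,q4}}
C dims 4,6,4,1; δ0: rk_F5 3; δ1: rk_F5 3; δ2: rk_F5 1
degree 0: 4−3−0 = 1 → Ȟ^0 ≅ Z/5
degree 1: 6−3−3 = 0 → Ȟ^1 ≅ 0
degree 2: 4−1−3 = 0 → Ȟ^2 ≅ 0
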